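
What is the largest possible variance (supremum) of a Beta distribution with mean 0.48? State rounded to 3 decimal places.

For fixed mean μ the Beta variance is μ(1−μ)/(α+β+1), increasing as α+β decreases.
Its least upper bound (not attained) is μ(1−μ) = 0.48·0.52 = 0.250.

0.250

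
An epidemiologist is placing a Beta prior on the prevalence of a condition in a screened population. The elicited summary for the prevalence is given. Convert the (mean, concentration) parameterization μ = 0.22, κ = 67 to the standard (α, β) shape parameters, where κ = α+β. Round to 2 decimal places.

α = μκ = 0.22×67 = 14.74 and β = (1−μ)κ = 0.78×67 = 52.26.

α = 14.74, β = 52.26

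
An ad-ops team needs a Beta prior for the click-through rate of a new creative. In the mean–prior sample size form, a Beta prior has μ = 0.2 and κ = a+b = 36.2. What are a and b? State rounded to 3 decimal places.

a = 7.240, b = 28.960

a = μκ = 0.2×36.2 = 7.240 and b = (1−μ)κ = 0.8×36.2 = 28.960.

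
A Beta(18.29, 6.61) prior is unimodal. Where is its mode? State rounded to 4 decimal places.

The density x^(α−1)(1−x)^(β−1) is maximised at (α−1)/(α+β−2) = 17.29/22.90 = 0.7550.

0.7550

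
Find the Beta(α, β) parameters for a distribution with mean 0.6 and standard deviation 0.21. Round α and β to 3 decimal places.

Variance = 0.21² = 0.0441. The moment-matching identity α+β = μ(1−μ)/Var − 1 gives
α+β = 0.24/0.0441 − 1 = 4.4422, so α = μ·4.4422 = 2.665 and β = (1−μ)·4.4422 = 1.777.

α = 2.665, β = 1.777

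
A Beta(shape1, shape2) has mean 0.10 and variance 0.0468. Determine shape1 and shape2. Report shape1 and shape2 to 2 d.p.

By moment matching, shape1+shape2 = μ(1−μ)/σ² − 1 = (0.10·0.90)/0.0468 − 1 = 1.9231 − 1 = 0.9231.
Since shape1/(shape1+shape2) = μ, shape1 = 0.10·0.9231 = 0.09 and shape2 = 0.90·0.9231 = 0.83.

shape1 = 0.09, shape2 = 0.83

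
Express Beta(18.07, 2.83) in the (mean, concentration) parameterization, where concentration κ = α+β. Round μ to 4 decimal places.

μ = 0.8646, κ = 20.90

κ = α+β = 18.07+2.83 = 20.90; μ = α/κ = 18.07/20.90 = 0.8646.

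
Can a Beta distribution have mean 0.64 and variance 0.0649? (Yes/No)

The Beta variance bound is σ² < μ(1−μ).
Here μ(1−μ) = 0.64×0.36 = 0.2304, and 0.0649 < 0.2304.

Yes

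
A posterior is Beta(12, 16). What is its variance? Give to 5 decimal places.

0.00844

μ = 12/28 = 0.428571; Var = μ(1−μ)/(α+β+1) = 0.2448980/29 = 0.00844.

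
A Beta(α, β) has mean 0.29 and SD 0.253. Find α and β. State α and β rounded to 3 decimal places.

Variance = 0.253² = 0.064009. The moment-matching identity α+β = μ(1−μ)/Var − 1 gives
α+β = 0.2059/0.064009 − 1 = 2.2167, so α = μ·2.2167 = 0.643 and β = (1−μ)·2.2167 = 1.574.

α = 0.643, β = 1.574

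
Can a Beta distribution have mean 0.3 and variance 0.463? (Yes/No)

A Beta with mean μ has variance μ(1−μ)/(α+β+1) < μ(1−μ).
Here μ(1−μ) = 0.3×0.7 = 0.21, and 0.463 ≥ 0.21.

No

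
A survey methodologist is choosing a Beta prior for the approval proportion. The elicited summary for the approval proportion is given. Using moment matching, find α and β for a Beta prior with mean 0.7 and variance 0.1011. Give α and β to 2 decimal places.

By moment matching, α+β = μ(1−μ)/σ² − 1 = (0.7·0.3)/0.1011 − 1 = 2.0772 − 1 = 1.0772.
Since α/(α+β) = μ, α = 0.7·1.0772 = 0.75 and β = 0.3·1.0772 = 0.32.

α = 0.75, β = 0.32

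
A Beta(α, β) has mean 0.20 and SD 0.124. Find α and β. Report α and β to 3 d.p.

σ² = 0.124² = 0.015376.
With s = α+β, Var = μ(1−μ)/(s+1), so s+1 = (0.20×0.80)/0.015376 = 10.4058 and s = 9.4058.
α = μs = 1.881, β = (1−μ)s = 7.525.

α = 1.881, β = 7.525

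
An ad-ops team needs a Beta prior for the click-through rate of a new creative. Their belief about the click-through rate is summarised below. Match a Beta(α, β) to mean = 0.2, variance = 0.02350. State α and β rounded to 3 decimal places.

α = 1.162, β = 4.647

By moment matching, α+β = μ(1−μ)/σ² − 1 = (0.2·0.8)/0.02350 − 1 = 6.8085 − 1 = 5.8085.
Since α/(α+β) = μ, α = 0.2·5.8085 = 1.162 and β = 0.8·5.8085 = 4.647.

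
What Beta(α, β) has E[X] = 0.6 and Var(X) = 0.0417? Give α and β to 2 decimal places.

α = 2.85, β = 1.90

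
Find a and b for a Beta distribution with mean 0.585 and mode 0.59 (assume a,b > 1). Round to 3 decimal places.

With s = a+b: μ = a/s and mode = (a−1)/(s−2). Eliminating a = μs,
μs − 1 = m(s−2) ⇒ s(μ−m) = 1−2m ⇒ s = -0.18/-0.005 = 36.0000.
So a = μs = 21.060, b = (1−μ)s = 14.940.

a = 21.060, b = 14.940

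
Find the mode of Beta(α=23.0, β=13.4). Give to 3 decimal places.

0.640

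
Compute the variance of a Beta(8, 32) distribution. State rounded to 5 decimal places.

0.00390

Var = αβ/[(α+β)²(α+β+1)] = (8×32)/(40²×41) = 256/65600 = 0.00390.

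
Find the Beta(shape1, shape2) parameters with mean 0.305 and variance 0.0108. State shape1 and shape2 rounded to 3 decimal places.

shape1 = 5.681, shape2 = 12.946

By moment matching, shape1+shape2 = μ(1−μ)/σ² − 1 = (0.305·0.695)/0.0108 − 1 = 19.6273 − 1 = 18.6273.
Since shape1/(shape1+shape2) = μ, shape1 = 0.305·18.6273 = 5.681 and shape2 = 0.695·18.6273 = 12.946.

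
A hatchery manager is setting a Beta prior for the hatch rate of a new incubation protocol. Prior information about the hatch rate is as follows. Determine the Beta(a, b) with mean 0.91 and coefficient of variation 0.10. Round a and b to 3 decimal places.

a = 8.090, b = 0.800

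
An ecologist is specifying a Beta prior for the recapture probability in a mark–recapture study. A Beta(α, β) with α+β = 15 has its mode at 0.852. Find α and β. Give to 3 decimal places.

α = 12.076, β = 2.924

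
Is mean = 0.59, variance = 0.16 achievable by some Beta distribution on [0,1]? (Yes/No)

The Beta variance bound is σ² < μ(1−μ).
Here μ(1−μ) = 0.59×0.41 = 0.2419, and 0.16 < 0.2419.

Yes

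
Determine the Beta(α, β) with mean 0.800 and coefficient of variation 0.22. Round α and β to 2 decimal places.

σ = CV·μ = 0.22×0.800 = 0.17600, so σ² = 0.030976.
s+1 = μ(1−μ)/σ² = 0.160000/0.030976 = 5.1653, so s = α+β = 4.1653.
α = μs = 3.33, β = (1−μ)s = 0.83.

α = 3.33, β = 0.83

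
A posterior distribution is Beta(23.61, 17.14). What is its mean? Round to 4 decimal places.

E[X] = α/(α+β) = 23.61/40.75 = 0.5794.

0.5794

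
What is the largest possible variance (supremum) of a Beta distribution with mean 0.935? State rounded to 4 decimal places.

0.0608

For fixed mean μ the Beta variance is μ(1−μ)/(α+β+1), increasing as α+β decreases.
Its least upper bound (not attained) is μ(1−μ) = 0.935·0.065 = 0.0608.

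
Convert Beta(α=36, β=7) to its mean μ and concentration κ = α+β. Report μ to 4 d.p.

κ = α+β = 36+7 = 43; μ = α/κ = 36/43 = 0.8372.

μ = 0.8372, κ = 43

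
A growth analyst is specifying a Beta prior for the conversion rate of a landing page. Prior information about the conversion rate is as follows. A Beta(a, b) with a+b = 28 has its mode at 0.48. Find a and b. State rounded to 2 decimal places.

Since the density peak of Beta(a,b) is at (a−1)/(a+b−2),
a = 1 + 0.48(28−2) = 13.48 and b = 28 − 13.48 = 14.52.

a = 13.48, b = 14.52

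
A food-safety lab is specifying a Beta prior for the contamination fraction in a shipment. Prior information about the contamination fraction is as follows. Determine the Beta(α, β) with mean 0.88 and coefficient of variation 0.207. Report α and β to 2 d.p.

α = 1.92, β = 0.26

σ = CV·μ = 0.207×0.88 = 0.18216, so σ² = 0.033182.
s+1 = μ(1−μ)/σ² = 0.1056/0.033182 = 3.1824, so s = α+β = 2.1824.
α = μs = 1.92, β = (1−μ)s = 0.26.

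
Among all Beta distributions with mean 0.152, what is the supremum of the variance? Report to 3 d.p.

Var = μ(1−μ)/(α+β+1), which approaches μ(1−μ) as α+β → 0.
So the supremum is μ(1−μ) = 0.152×0.848 = 0.129.

0.129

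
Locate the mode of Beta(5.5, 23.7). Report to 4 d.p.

0.1654

The density x^(α−1)(1−x)^(β−1) is maximised at (α−1)/(α+β−2) = 4.5/27.2 = 0.1654.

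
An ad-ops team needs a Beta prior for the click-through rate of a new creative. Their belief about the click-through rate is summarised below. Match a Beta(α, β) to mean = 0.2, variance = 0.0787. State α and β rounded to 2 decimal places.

Let s = α+β. The Beta variance is μ(1−μ)/(s+1).
So s+1 = μ(1−μ)/σ² = (0.2×0.8)/0.0787 = 0.16/0.0787 = 2.0330, giving s = 1.0330.
Then α = μs = 0.2×1.0330 = 0.21 and β = (1−μ)s = 0.8×1.0330 = 0.83.

α = 0.21, β = 0.83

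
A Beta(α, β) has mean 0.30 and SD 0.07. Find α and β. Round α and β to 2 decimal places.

α = 12.56, β = 29.30

First σ² = 0.0049. Setting α = μn, β = (1−μ)n with n = α+β,
μ(1−μ)/(n+1) = 0.0049 ⇒ n+1 = 0.2100/0.0049 = 42.8571 ⇒ n = 41.8571.
Hence α = 0.30×41.8571 = 12.56, β = 0.70×41.8571 = 29.30.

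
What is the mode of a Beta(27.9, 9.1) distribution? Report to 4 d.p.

0.7686

With α,β > 1, mode = (α−1)/(α+β−2) = 26.9/35.0 = 0.7686.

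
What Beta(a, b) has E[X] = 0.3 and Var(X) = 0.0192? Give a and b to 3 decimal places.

a = 2.981, b = 6.956

Write ν = a+b; then a = μν and Var = μ(1−μ)/(ν+1).
ν = μ(1−μ)/Var − 1 = 0.21/0.0192 − 1 = 9.9375.
a = 0.3·9.9375 = 2.981, b = 0.7·9.9375 = 6.956.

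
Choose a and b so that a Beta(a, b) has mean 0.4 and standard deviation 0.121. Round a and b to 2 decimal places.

Variance = 0.121² = 0.014641. The moment-matching identity a+b = μ(1−μ)/Var − 1 gives
a+b = 0.24/0.014641 − 1 = 15.3923, so a = μ·15.3923 = 6.16 and b = (1−μ)·15.3923 = 9.24.

a = 6.16, b = 9.24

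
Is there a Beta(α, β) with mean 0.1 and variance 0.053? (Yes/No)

For any Beta, Var(X) < E[X]·(1−E[X]).
Here μ(1−μ) = 0.1×0.9 = 0.09, and 0.053 < 0.09.

Yes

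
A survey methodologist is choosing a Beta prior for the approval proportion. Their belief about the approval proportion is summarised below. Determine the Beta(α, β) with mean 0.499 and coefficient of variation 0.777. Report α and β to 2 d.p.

α = 0.33, β = 0.33

σ = CV·μ = 0.777×0.499 = 0.38772, so σ² = 0.150329.
s+1 = μ(1−μ)/σ² = 0.249999/0.150329 = 1.6630, so s = α+β = 0.6630.
α = μs = 0.33, β = (1−μ)s = 0.33.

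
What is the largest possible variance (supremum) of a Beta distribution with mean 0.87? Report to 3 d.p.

Var = μ(1−μ)/(α+β+1), which approaches μ(1−μ) as α+β → 0.
So the supremum is μ(1−μ) = 0.87×0.13 = 0.113.

0.113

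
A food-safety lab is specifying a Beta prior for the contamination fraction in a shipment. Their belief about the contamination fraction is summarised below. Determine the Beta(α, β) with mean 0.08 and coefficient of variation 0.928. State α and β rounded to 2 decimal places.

σ = CV·μ = 0.928×0.08 = 0.07424, so σ² = 0.005512.
s+1 = μ(1−μ)/σ² = 0.0736/0.005512 = 13.3537, so s = α+β = 12.3537.
α = μs = 0.99, β = (1−μ)s = 11.37.

α = 0.99, β = 11.37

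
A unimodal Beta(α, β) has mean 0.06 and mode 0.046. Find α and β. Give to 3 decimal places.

Let s = α+β. Mean gives α = μs = 0.06s; mode gives (α−1)/(s−2) = 0.046.
Substituting: 0.06s − 1 = 0.046(s−2) = 0.046s − 0.092, so 0.014s = 0.908 and s = 64.8571.
Then α = 0.06×64.8571 = 3.891 and β = s−α = 60.966.

α = 3.891, β = 60.966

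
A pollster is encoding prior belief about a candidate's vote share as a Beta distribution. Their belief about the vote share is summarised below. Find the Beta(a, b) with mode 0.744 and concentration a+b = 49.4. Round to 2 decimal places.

a = 36.27, b = 13.13

For a,b>1 the mode is (a−1)/(a+b−2), so a = mode·(κ−2)+1 = 0.744×47.4+1 = 36.27.
And b = (1−mode)·(κ−2)+1 = 0.256×47.4+1 = 13.13.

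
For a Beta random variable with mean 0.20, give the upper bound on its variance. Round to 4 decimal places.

0.1600

For fixed mean μ the Beta variance is μ(1−μ)/(α+β+1), increasing as α+β decreases.
Its least upper bound (not attained) is μ(1−μ) = 0.20·0.80 = 0.1600.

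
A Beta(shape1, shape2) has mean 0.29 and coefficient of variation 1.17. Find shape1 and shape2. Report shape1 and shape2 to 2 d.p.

shape1 = 0.23, shape2 = 0.56

Var = (CV·μ)² = (1.17×0.29)² = 0.115124.
shape1+shape2 = μ(1−μ)/Var − 1 = 0.2059/0.115124 − 1 = 0.7885.
Thus shape1 = 0.29·0.7885 = 0.23 and shape2 = 0.71·0.7885 = 0.56.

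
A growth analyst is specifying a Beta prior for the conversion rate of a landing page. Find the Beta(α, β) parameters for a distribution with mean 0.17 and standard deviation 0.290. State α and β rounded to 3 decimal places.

α = 0.115, β = 0.563

Variance = 0.290² = 0.084100. The moment-matching identity α+β = μ(1−μ)/Var − 1 gives
α+β = 0.1411/0.084100 − 1 = 0.6778, so α = μ·0.6778 = 0.115 and β = (1−μ)·0.6778 = 0.563.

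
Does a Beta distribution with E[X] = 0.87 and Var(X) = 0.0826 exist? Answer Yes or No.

A Beta with mean μ has variance μ(1−μ)/(α+β+1) < μ(1−μ).
Here μ(1−μ) = 0.87×0.13 = 0.1131, and 0.0826 < 0.1131.

Yes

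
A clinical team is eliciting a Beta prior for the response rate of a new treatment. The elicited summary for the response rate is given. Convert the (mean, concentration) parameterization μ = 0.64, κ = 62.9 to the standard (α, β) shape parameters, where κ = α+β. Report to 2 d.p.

α = 40.26, β = 22.64

α = μκ = 0.64×62.9 = 40.26 and β = (1−μ)κ = 0.36×62.9 = 22.64.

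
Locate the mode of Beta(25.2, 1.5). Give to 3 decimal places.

The density x^(α−1)(1−x)^(β−1) is maximised at (α−1)/(α+β−2) = 24.2/24.7 = 0.980.

0.980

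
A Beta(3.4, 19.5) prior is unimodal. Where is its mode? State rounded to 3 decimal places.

The density x^(α−1)(1−x)^(β−1) is maximised at (α−1)/(α+β−2) = 2.4/20.9 = 0.115.

0.115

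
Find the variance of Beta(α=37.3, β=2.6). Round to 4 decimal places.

μ = 37.3/39.9 = 0.934837; Var = μ(1−μ)/(α+β+1) = 0.0609167/40.9 = 0.0015.

0.0015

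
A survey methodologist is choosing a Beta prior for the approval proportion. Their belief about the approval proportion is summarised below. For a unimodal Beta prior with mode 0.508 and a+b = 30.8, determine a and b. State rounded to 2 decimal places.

a = 15.63, b = 15.17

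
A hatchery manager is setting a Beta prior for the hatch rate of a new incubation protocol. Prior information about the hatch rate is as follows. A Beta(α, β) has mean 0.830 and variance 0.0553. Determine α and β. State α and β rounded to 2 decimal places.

α = 1.29, β = 0.26

Let s = α+β. The Beta variance is μ(1−μ)/(s+1).
So s+1 = μ(1−μ)/σ² = (0.830×0.170)/0.0553 = 0.141100/0.0553 = 2.5515, giving s = 1.5515.
Then α = μs = 0.830×1.5515 = 1.29 and β = (1−μ)s = 0.170×1.5515 = 0.26.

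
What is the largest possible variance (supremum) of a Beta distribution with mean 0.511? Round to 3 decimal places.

Var = μ(1−μ)/(α+β+1), which approaches μ(1−μ) as α+β → 0.
So the supremum is μ(1−μ) = 0.511×0.489 = 0.250.

0.250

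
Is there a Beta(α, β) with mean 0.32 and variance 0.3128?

For any Beta, Var(X) < E[X]·(1−E[X]).
Here μ(1−μ) = 0.32×0.68 = 0.2176, and 0.3128 ≥ 0.2176.

No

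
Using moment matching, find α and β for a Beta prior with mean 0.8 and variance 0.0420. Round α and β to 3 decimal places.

By moment matching, α+β = μ(1−μ)/σ² − 1 = (0.8·0.2)/0.0420 − 1 = 3.8095 − 1 = 2.8095.
Since α/(α+β) = μ, α = 0.8·2.8095 = 2.248 and β = 0.2·2.8095 = 0.562.

α = 2.248, β = 0.562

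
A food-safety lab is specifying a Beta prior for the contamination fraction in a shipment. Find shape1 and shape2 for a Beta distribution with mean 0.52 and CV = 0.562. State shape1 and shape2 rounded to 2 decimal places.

shape1 = 1.00, shape2 = 0.92

σ = CV·μ = 0.562×0.52 = 0.29224, so σ² = 0.085404.
s+1 = μ(1−μ)/σ² = 0.2496/0.085404 = 2.9226, so s = shape1+shape2 = 1.9226.
shape1 = μs = 1.00, shape2 = (1−μ)s = 0.92.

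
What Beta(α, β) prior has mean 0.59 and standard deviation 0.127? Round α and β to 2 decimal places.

First σ² = 0.016129. Setting α = μn, β = (1−μ)n with n = α+β,
μ(1−μ)/(n+1) = 0.016129 ⇒ n+1 = 0.2419/0.016129 = 14.9978 ⇒ n = 13.9978.
Hence α = 0.59×13.9978 = 8.26, β = 0.41×13.9978 = 5.74.

α = 8.26, β = 5.74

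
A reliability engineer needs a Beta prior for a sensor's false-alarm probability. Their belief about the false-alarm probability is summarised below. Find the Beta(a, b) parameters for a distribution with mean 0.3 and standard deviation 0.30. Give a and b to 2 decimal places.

a = 0.40, b = 0.93

Variance = 0.30² = 0.0900. The moment-matching identity a+b = μ(1−μ)/Var − 1 gives
a+b = 0.21/0.0900 − 1 = 1.3333, so a = μ·1.3333 = 0.40 and b = (1−μ)·1.3333 = 0.93.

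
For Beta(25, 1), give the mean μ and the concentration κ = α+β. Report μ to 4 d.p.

μ = 0.9615, κ = 26

κ = α+β = 25+1 = 26; μ = α/κ = 25/26 = 0.9615.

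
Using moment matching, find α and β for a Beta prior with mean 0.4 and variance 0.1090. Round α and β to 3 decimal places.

α = 0.481, β = 0.721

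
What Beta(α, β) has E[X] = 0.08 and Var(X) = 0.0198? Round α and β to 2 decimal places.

By moment matching, α+β = μ(1−μ)/σ² − 1 = (0.08·0.92)/0.0198 − 1 = 3.7172 − 1 = 2.7172.
Since α/(α+β) = μ, α = 0.08·2.7172 = 0.22 and β = 0.92·2.7172 = 2.50.

α = 0.22, β = 2.50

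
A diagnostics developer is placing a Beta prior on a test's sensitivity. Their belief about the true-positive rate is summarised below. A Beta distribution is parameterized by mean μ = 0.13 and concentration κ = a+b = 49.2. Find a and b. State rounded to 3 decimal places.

a = 6.396, b = 42.804

Split κ in proportion μ : (1−μ): a = 0.13·49.2 = 6.396, b = 49.2 − 6.396 = 42.804.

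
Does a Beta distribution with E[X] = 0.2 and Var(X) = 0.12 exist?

Yes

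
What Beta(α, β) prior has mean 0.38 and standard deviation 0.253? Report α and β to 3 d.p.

α = 1.019, β = 1.662

Variance = 0.253² = 0.064009. The moment-matching identity α+β = μ(1−μ)/Var − 1 gives
α+β = 0.2356/0.064009 − 1 = 2.6807, so α = μ·2.6807 = 1.019 and β = (1−μ)·2.6807 = 1.662.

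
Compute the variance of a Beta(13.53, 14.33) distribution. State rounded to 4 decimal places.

α+β = 27.86 and αβ = 193.8849, so Var = αβ/[(α+β)²(α+β+1)] = 193.8849/22400.543256 = 0.0087.

0.0087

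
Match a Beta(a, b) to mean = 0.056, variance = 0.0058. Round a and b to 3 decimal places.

By moment matching, a+b = μ(1−μ)/σ² − 1 = (0.056·0.944)/0.0058 − 1 = 9.1145 − 1 = 8.1145.
Since a/(a+b) = μ, a = 0.056·8.1145 = 0.454 and b = 0.944·8.1145 = 7.660.

a = 0.454, b = 7.660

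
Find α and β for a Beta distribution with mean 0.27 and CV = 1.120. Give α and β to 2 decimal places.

α = 0.31, β = 0.84

σ = CV·μ = 1.120×0.27 = 0.30240, so σ² = 0.091446.
s+1 = μ(1−μ)/σ² = 0.1971/0.091446 = 2.1554, so s = α+β = 1.1554.
α = μs = 0.31, β = (1−μ)s = 0.84.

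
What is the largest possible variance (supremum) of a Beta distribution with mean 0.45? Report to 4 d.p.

Var = μ(1−μ)/(α+β+1), which approaches μ(1−μ) as α+β → 0.
So the supremum is μ(1−μ) = 0.45×0.55 = 0.2475.

0.2475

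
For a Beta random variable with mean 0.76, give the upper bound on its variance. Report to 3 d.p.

0.182

For fixed mean μ the Beta variance is μ(1−μ)/(α+β+1), increasing as α+β decreases.
Its least upper bound (not attained) is μ(1−μ) = 0.76·0.24 = 0.182.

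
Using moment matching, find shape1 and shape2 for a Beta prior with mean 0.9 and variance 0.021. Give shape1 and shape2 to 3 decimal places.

shape1 = 2.957, shape2 = 0.329

By moment matching, shape1+shape2 = μ(1−μ)/σ² − 1 = (0.9·0.1)/0.021 − 1 = 4.2857 − 1 = 3.2857.
Since shape1/(shape1+shape2) = μ, shape1 = 0.9·3.2857 = 2.957 and shape2 = 0.1·3.2857 = 0.329.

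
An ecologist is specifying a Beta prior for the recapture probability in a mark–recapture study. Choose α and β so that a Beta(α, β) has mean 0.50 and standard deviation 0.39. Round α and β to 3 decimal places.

α = 0.322, β = 0.322

First σ² = 0.1521. Setting α = μn, β = (1−μ)n with n = α+β,
μ(1−μ)/(n+1) = 0.1521 ⇒ n+1 = 0.2500/0.1521 = 1.6437 ⇒ n = 0.6437.
Hence α = 0.50×0.6437 = 0.322, β = 0.50×0.6437 = 0.322.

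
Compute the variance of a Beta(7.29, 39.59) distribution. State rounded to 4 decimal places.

0.0027

Var = αβ/[(α+β)²(α+β+1)] = (7.29×39.59)/(46.88²×47.88) = 288.6111/105227.523072 = 0.0027.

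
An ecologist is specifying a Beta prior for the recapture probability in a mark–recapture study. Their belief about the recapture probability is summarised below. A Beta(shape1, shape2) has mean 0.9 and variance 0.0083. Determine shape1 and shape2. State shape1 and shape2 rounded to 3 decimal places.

shape1 = 8.859, shape2 = 0.984

Let s = shape1+shape2. The Beta variance is μ(1−μ)/(s+1).
So s+1 = μ(1−μ)/σ² = (0.9×0.1)/0.0083 = 0.09/0.0083 = 10.8434, giving s = 9.8434.
Then shape1 = μs = 0.9×9.8434 = 8.859 and shape2 = (1−μ)s = 0.1×9.8434 = 0.984.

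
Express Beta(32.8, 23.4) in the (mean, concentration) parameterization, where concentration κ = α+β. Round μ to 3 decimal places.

κ = α+β = 32.8+23.4 = 56.2; μ = α/κ = 32.8/56.2 = 0.584.

μ = 0.584, κ = 56.2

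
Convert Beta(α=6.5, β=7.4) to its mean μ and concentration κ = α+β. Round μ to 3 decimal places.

κ = α+β = 6.5+7.4 = 13.9; μ = α/κ = 6.5/13.9 = 0.468.

μ = 0.468, κ = 13.9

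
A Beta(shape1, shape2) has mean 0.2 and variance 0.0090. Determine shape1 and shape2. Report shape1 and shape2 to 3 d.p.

Write ν = shape1+shape2; then shape1 = μν and Var = μ(1−μ)/(ν+1).
ν = μ(1−μ)/Var − 1 = 0.16/0.0090 − 1 = 16.7778.
shape1 = 0.2·16.7778 = 3.356, shape2 = 0.8·16.7778 = 13.422.

shape1 = 3.356, shape2 = 13.422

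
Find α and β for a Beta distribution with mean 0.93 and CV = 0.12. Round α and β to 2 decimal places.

α = 3.93, β = 0.30

σ = CV·μ = 0.12×0.93 = 0.11160, so σ² = 0.012455.
s+1 = μ(1−μ)/σ² = 0.0651/0.012455 = 5.2270, so s = α+β = 4.2270.
α = μs = 3.93, β = (1−μ)s = 0.30.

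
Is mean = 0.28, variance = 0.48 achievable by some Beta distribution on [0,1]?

No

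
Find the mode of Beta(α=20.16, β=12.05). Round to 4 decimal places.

The density x^(α−1)(1−x)^(β−1) is maximised at (α−1)/(α+β−2) = 19.16/30.21 = 0.6342.

0.6342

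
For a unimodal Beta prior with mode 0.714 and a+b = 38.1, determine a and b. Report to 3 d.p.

For a,b>1 the mode is (a−1)/(a+b−2), so a = mode·(κ−2)+1 = 0.714×36.1+1 = 26.775.
And b = (1−mode)·(κ−2)+1 = 0.286×36.1+1 = 11.325.

a = 26.775, b = 11.325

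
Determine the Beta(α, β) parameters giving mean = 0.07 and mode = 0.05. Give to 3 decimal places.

α = 3.150, β = 41.850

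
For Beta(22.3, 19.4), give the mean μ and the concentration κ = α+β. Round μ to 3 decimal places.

μ = 0.535, κ = 41.7

κ = α+β = 22.3+19.4 = 41.7; μ = α/κ = 22.3/41.7 = 0.535.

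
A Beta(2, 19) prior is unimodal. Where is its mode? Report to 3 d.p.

0.053

The density x^(α−1)(1−x)^(β−1) is maximised at (α−1)/(α+β−2) = 1/19 = 0.053.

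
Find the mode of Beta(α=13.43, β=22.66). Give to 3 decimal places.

The density x^(α−1)(1−x)^(β−1) is maximised at (α−1)/(α+β−2) = 12.43/34.09 = 0.365.

0.365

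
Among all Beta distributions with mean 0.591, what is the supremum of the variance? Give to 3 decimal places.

For fixed mean μ the Beta variance is μ(1−μ)/(α+β+1), increasing as α+β decreases.
Its least upper bound (not attained) is μ(1−μ) = 0.591·0.409 = 0.242.

0.242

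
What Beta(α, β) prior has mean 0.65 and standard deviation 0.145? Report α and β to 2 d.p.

α = 6.38, β = 3.44

σ² = 0.145² = 0.021025.
With s = α+β, Var = μ(1−μ)/(s+1), so s+1 = (0.65×0.35)/0.021025 = 10.8205 and s = 9.8205.
α = μs = 6.38, β = (1−μ)s = 3.44.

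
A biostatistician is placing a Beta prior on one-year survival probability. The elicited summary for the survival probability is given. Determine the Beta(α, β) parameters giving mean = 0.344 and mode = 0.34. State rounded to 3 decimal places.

α = 27.520, β = 52.480

With s = α+β: μ = α/s and mode = (α−1)/(s−2). Eliminating α = μs,
μs − 1 = m(s−2) ⇒ s(μ−m) = 1−2m ⇒ s = 0.32/0.004 = 80.0000.
So α = μs = 27.520, β = (1−μ)s = 52.480.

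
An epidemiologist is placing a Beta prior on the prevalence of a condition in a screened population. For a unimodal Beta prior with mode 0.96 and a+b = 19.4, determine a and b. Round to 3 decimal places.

a = 17.704, b = 1.696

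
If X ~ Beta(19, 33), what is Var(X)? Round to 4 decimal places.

μ = 19/52 = 0.365385; Var = μ(1−μ)/(α+β+1) = 0.2318787/53 = 0.0044.

0.0044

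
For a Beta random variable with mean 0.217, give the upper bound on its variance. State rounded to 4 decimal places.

For fixed mean μ the Beta variance is μ(1−μ)/(α+β+1), increasing as α+β decreases.
Its least upper bound (not attained) is μ(1−μ) = 0.217·0.783 = 0.1699.

0.1699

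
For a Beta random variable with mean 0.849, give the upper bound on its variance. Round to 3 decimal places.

For fixed mean μ the Beta variance is μ(1−μ)/(α+β+1), increasing as α+β decreases.
Its least upper bound (not attained) is μ(1−μ) = 0.849·0.151 = 0.128.

0.128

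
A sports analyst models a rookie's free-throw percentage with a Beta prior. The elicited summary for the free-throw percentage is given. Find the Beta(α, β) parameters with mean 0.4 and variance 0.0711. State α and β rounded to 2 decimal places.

α = 0.95, β = 1.43

Let s = α+β. The Beta variance is μ(1−μ)/(s+1).
So s+1 = μ(1−μ)/σ² = (0.4×0.6)/0.0711 = 0.24/0.0711 = 3.3755, giving s = 2.3755.
Then α = μs = 0.4×2.3755 = 0.95 and β = (1−μ)s = 0.6×2.3755 = 1.43.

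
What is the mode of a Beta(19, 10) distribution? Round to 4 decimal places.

The density x^(α−1)(1−x)^(β−1) is maximised at (α−1)/(α+β−2) = 18/27 = 0.6667.

0.6667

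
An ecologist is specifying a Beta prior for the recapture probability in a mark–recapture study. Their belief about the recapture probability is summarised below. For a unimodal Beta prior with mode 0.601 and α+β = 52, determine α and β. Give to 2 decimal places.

α = 31.05, β = 20.95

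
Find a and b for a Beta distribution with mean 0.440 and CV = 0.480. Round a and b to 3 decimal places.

a = 1.991, b = 2.533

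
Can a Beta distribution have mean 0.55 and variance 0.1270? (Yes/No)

A Beta with mean μ has variance μ(1−μ)/(α+β+1) < μ(1−μ).
Here μ(1−μ) = 0.55×0.45 = 0.2475, and 0.1270 < 0.2475.

Yes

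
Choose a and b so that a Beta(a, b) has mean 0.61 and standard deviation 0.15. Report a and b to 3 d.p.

a = 5.840, b = 3.734

First σ² = 0.0225. Setting a = μn, b = (1−μ)n with n = a+b,
μ(1−μ)/(n+1) = 0.0225 ⇒ n+1 = 0.2379/0.0225 = 10.5733 ⇒ n = 9.5733.
Hence a = 0.61×9.5733 = 5.840, b = 0.39×9.5733 = 3.734.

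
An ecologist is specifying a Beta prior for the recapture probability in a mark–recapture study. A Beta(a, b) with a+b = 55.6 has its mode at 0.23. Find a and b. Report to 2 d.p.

For a,b>1 the mode is (a−1)/(a+b−2), so a = mode·(κ−2)+1 = 0.23×53.6+1 = 13.33.
And b = (1−mode)·(κ−2)+1 = 0.77×53.6+1 = 42.27.

a = 13.33, b = 42.27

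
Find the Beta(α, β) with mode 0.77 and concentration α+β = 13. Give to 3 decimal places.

α = 9.470, β = 3.530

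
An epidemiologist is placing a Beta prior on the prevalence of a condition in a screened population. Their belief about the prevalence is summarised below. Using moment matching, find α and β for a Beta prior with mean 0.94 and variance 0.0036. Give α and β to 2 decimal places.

By moment matching, α+β = μ(1−μ)/σ² − 1 = (0.94·0.06)/0.0036 − 1 = 15.6667 − 1 = 14.6667.
Since α/(α+β) = μ, α = 0.94·14.6667 = 13.79 and β = 0.06·14.6667 = 0.88.

α = 13.79, β = 0.88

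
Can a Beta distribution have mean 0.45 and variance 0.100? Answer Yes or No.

Yes

A Beta with mean μ has variance μ(1−μ)/(α+β+1) < μ(1−μ).
Here μ(1−μ) = 0.45×0.55 = 0.2475, and 0.100 < 0.2475.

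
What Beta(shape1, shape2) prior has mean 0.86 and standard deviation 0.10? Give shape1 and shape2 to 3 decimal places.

shape1 = 9.494, shape2 = 1.546

First σ² = 0.0100. Setting shape1 = μn, shape2 = (1−μ)n with n = shape1+shape2,
μ(1−μ)/(n+1) = 0.0100 ⇒ n+1 = 0.1204/0.0100 = 12.0400 ⇒ n = 11.0400.
Hence shape1 = 0.86×11.0400 = 9.494, shape2 = 0.14×11.0400 = 1.546.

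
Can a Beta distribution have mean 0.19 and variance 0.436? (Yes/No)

For any Beta, Var(X) < E[X]·(1−E[X]).
Here μ(1−μ) = 0.19×0.81 = 0.1539, and 0.436 ≥ 0.1539.

No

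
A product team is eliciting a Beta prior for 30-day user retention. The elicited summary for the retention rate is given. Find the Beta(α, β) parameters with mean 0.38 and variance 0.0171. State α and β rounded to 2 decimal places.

α = 4.86, β = 7.92

Let s = α+β. The Beta variance is μ(1−μ)/(s+1).
So s+1 = μ(1−μ)/σ² = (0.38×0.62)/0.0171 = 0.2356/0.0171 = 13.7778, giving s = 12.7778.
Then α = μs = 0.38×12.7778 = 4.86 and β = (1−μ)s = 0.62×12.7778 = 7.92.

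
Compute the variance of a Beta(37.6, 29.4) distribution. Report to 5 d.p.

0.00362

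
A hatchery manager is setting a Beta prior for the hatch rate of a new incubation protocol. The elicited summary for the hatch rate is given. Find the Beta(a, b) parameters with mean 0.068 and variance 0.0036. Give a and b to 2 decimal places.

By moment matching, a+b = μ(1−μ)/σ² − 1 = (0.068·0.932)/0.0036 − 1 = 17.6044 − 1 = 16.6044.
Since a/(a+b) = μ, a = 0.068·16.6044 = 1.13 and b = 0.932·16.6044 = 15.48.

a = 1.13, b = 15.48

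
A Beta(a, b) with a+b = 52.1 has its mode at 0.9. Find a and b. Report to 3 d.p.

Mode = (a−1)/(κ−2) with κ = a+b, so a−1 = 0.9·50.1 = 45.090.
a = 46.090; b = κ − a = 6.010.

a = 46.090, b = 6.010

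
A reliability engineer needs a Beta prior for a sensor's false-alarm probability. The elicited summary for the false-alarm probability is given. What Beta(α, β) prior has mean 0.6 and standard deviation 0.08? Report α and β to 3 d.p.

Variance = 0.08² = 0.0064. The moment-matching identity α+β = μ(1−μ)/Var − 1 gives
α+β = 0.24/0.0064 − 1 = 36.5000, so α = μ·36.5000 = 21.900 and β = (1−μ)·36.5000 = 14.600.

α = 21.900, β = 14.600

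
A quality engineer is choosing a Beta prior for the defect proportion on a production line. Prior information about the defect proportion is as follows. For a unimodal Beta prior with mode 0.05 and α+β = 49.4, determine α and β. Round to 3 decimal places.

For α,β>1 the mode is (α−1)/(α+β−2), so α = mode·(κ−2)+1 = 0.05×47.4+1 = 3.370.
And β = (1−mode)·(κ−2)+1 = 0.95×47.4+1 = 46.030.

α = 3.370, β = 46.030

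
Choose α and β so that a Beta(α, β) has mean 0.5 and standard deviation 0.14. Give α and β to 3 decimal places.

First σ² = 0.0196. Setting α = μn, β = (1−μ)n with n = α+β,
μ(1−μ)/(n+1) = 0.0196 ⇒ n+1 = 0.25/0.0196 = 12.7551 ⇒ n = 11.7551.
Hence α = 0.5×11.7551 = 5.878, β = 0.5×11.7551 = 5.878.

α = 5.878, β = 5.878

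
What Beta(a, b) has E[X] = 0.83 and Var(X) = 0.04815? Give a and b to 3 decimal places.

a = 1.602, b = 0.328

Let s = a+b. The Beta variance is μ(1−μ)/(s+1).
So s+1 = μ(1−μ)/σ² = (0.83×0.17)/0.04815 = 0.1411/0.04815 = 2.9304, giving s = 1.9304.
Then a = μs = 0.83×1.9304 = 1.602 and b = (1−μ)s = 0.17×1.9304 = 0.328.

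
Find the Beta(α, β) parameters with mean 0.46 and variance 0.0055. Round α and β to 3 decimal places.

α = 20.315, β = 23.848

Let s = α+β. The Beta variance is μ(1−μ)/(s+1).
So s+1 = μ(1−μ)/σ² = (0.46×0.54)/0.0055 = 0.2484/0.0055 = 45.1636, giving s = 44.1636.
Then α = μs = 0.46×44.1636 = 20.315 and β = (1−μ)s = 0.54×44.1636 = 23.848.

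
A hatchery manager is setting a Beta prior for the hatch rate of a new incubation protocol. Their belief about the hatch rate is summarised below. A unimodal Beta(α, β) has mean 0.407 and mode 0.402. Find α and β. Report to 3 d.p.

With s = α+β: μ = α/s and mode = (α−1)/(s−2). Eliminating α = μs,
μs − 1 = m(s−2) ⇒ s(μ−m) = 1−2m ⇒ s = 0.196/0.005 = 39.2000.
So α = μs = 15.954, β = (1−μ)s = 23.246.

α = 15.954, β = 23.246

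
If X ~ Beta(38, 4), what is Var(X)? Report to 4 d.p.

0.0020

μ = 38/42 = 0.904762; Var = μ(1−μ)/(α+β+1) = 0.0861678/43 = 0.0020.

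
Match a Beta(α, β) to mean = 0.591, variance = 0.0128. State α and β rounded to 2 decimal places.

Let s = α+β. The Beta variance is μ(1−μ)/(s+1).
So s+1 = μ(1−μ)/σ² = (0.591×0.409)/0.0128 = 0.241719/0.0128 = 18.8843, giving s = 17.8843.
Then α = μs = 0.591×17.8843 = 10.57 and β = (1−μ)s = 0.409×17.8843 = 7.31.

α = 10.57, β = 7.31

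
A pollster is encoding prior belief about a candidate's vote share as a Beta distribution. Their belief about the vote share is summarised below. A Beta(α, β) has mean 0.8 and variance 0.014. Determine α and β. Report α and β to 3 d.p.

α = 8.343, β = 2.086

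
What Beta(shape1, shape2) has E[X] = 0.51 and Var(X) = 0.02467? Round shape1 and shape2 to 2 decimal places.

Let s = shape1+shape2. The Beta variance is μ(1−μ)/(s+1).
So s+1 = μ(1−μ)/σ² = (0.51×0.49)/0.02467 = 0.2499/0.02467 = 10.1297, giving s = 9.1297.
Then shape1 = μs = 0.51×9.1297 = 4.66 and shape2 = (1−μ)s = 0.49×9.1297 = 4.47.

shape1 = 4.66, shape2 = 4.47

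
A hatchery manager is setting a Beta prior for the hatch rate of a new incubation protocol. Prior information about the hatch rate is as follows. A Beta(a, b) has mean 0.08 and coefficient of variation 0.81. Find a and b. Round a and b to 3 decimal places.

Var = (CV·μ)² = (0.81×0.08)² = 0.004199.
a+b = μ(1−μ)/Var − 1 = 0.0736/0.004199 − 1 = 16.5278.
Thus a = 0.08·16.5278 = 1.322 and b = 0.92·16.5278 = 15.206.

a = 1.322, b = 15.206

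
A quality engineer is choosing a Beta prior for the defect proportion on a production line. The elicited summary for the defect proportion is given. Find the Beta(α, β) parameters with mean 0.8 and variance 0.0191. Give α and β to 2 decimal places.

By moment matching, α+β = μ(1−μ)/σ² − 1 = (0.8·0.2)/0.0191 − 1 = 8.3770 − 1 = 7.3770.
Since α/(α+β) = μ, α = 0.8·7.3770 = 5.90 and β = 0.2·7.3770 = 1.48.

α = 5.90, β = 1.48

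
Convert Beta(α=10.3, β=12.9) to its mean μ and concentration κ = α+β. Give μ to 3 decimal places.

μ = 0.444, κ = 23.2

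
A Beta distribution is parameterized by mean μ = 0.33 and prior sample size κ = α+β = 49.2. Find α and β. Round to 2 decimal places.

α = 16.24, β = 32.96

α = μκ = 0.33×49.2 = 16.24 and β = (1−μ)κ = 0.67×49.2 = 32.96.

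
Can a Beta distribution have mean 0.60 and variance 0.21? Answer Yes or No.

For any Beta, Var(X) < E[X]·(1−E[X]).
Here μ(1−μ) = 0.60×0.40 = 0.2400, and 0.21 < 0.2400.

Yes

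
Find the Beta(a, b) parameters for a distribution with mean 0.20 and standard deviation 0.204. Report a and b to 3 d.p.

σ² = 0.204² = 0.041616.
With s = a+b, Var = μ(1−μ)/(s+1), so s+1 = (0.20×0.80)/0.041616 = 3.8447 and s = 2.8447.
a = μs = 0.569, b = (1−μ)s = 2.276.

a = 0.569, b = 2.276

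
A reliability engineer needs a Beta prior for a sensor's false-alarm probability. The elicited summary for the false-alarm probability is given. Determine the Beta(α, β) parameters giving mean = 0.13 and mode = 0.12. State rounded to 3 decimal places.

Let s = α+β. Mean gives α = μs = 0.13s; mode gives (α−1)/(s−2) = 0.12.
Substituting: 0.13s − 1 = 0.12(s−2) = 0.12s − 0.24, so 0.01s = 0.76 and s = 76.0000.
Then α = 0.13×76.0000 = 9.880 and β = s−α = 66.120.

α = 9.880, β = 66.120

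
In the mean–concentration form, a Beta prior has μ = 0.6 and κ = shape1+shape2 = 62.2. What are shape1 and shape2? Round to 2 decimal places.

shape1 = 37.32, shape2 = 24.88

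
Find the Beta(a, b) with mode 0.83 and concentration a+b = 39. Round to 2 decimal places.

a = 31.71, b = 7.29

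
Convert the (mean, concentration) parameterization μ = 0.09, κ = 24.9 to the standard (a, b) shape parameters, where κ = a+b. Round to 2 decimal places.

a = 2.24, b = 22.66

Split κ in proportion μ : (1−μ): a = 0.09·24.9 = 2.24, b = 24.9 − 2.24 = 22.66.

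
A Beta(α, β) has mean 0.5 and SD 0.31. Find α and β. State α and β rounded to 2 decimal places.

α = 0.80, β = 0.80

First σ² = 0.0961. Setting α = μn, β = (1−μ)n with n = α+β,
μ(1−μ)/(n+1) = 0.0961 ⇒ n+1 = 0.25/0.0961 = 2.6015 ⇒ n = 1.6015.
Hence α = 0.5×1.6015 = 0.80, β = 0.5×1.6015 = 0.80.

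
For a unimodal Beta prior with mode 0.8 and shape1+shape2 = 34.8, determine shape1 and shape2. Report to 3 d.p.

shape1 = 27.240, shape2 = 7.560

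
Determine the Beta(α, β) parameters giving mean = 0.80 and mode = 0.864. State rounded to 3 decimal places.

α = 9.100, β = 2.275

Let s = α+β. Mean gives α = μs = 0.80s; mode gives (α−1)/(s−2) = 0.864.
Substituting: 0.80s − 1 = 0.864(s−2) = 0.864s − 1.728, so -0.064s = -0.728 and s = 11.3750.
Then α = 0.80×11.3750 = 9.100 and β = s−α = 2.275.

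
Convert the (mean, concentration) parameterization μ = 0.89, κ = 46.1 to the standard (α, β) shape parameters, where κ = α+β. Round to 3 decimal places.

α = 41.029, β = 5.071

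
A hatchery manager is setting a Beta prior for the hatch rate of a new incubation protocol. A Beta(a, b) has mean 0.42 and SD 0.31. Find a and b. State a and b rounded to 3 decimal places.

a = 0.645, b = 0.890

Variance = 0.31² = 0.0961. The moment-matching identity a+b = μ(1−μ)/Var − 1 gives
a+b = 0.2436/0.0961 − 1 = 1.5349, so a = μ·1.5349 = 0.645 and b = (1−μ)·1.5349 = 0.890.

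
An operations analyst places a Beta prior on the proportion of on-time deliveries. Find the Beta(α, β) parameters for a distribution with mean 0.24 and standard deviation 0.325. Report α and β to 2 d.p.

σ² = 0.325² = 0.105625.
With s = α+β, Var = μ(1−μ)/(s+1), so s+1 = (0.24×0.76)/0.105625 = 1.7269 and s = 0.7269.
α = μs = 0.17, β = (1−μ)s = 0.55.

α = 0.17, β = 0.55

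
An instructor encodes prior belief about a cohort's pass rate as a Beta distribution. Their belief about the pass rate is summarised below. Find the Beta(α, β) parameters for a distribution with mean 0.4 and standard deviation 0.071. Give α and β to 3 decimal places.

Variance = 0.071² = 0.005041. The moment-matching identity α+β = μ(1−μ)/Var − 1 gives
α+β = 0.24/0.005041 − 1 = 46.6096, so α = μ·46.6096 = 18.644 and β = (1−μ)·46.6096 = 27.966.

α = 18.644, β = 27.966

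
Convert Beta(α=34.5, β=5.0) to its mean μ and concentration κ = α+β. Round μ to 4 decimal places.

μ = 0.8734, κ = 39.5

κ = α+β = 34.5+5.0 = 39.5; μ = α/κ = 34.5/39.5 = 0.8734.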